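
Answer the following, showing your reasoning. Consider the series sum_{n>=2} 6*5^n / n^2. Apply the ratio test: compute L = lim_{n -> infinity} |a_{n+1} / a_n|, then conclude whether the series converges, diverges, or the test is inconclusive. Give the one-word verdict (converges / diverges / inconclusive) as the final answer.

Let a_n denote the general term. Form the ratio a_{n+1}/a_n and simplify:
a_{n+1}/a_n = 5*n^2/(n + 1)^2
Take the limit as n -> infinity: L = 5.
Since L = 5 > 1 (or L = infinity), the ratio test implies the series diverges.

diverges


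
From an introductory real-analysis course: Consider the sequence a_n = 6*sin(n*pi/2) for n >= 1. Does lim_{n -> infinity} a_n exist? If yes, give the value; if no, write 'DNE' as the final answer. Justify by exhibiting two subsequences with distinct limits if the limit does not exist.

Examine the behaviour of a_n along subsequences.
a_{4k+1} = 6*sin(pi/2 + 2k*pi) = 6 -> 6. a_{4k+3} = 6*sin(3pi/2 + 2k*pi) = -6 -> -6.
Since these two subsequential limits are 6 and -6, distinct, the full sequence cannot converge (a convergent sequence has all subsequences tending to the same limit). So lim a_n does not exist.

DNE


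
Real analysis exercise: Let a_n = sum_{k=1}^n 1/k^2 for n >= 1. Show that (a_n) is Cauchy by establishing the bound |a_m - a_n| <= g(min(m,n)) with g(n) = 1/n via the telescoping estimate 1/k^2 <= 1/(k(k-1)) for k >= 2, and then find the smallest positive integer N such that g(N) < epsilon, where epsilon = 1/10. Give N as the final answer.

For m > n >= 1: |a_m - a_n| = sum_{k=n+1}^m 1/k^2.
Use 1/k^2 <= 1/(k(k-1)) = 1/(k-1) - 1/k for k >= 2:
sum_{k=n+1}^m 1/k^2 <= sum_{k=n+1}^m (1/(k-1) - 1/k) = 1/n - 1/m <= 1/n.
By symmetry the same bound holds with n,m swapped, so |a_m - a_n| <= 1/min(m,n) = g(min(m,n)). Since g(n) -> 0, (a_n) is Cauchy.
Now solve g(N) < 1/10: 1/N < 1/10 <=> N > 1/(1/10) = 10.
The smallest integer strictly greater than 10 is N = 11.
Check: g(11) = 1/11 < 1/10; g(10) = 1/10 >= 1/10. So N = 11.

11


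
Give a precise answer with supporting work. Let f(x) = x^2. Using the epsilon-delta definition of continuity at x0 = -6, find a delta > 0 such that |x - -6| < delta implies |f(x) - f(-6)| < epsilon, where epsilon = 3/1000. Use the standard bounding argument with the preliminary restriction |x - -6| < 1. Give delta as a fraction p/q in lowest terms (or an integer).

Factor: |x^2 - (-6)^2| = |x - -6| * |x + -6|.
Impose |x - -6| < 1 first. Then |x + -6| = |(x - -6) + 2*(-6)| <= |x - -6| + 2*|-6| < 1 + 12 = 13.
So |x^2 - (-6)^2| < delta * 13.
We need delta * 13 <= 3/1000, i.e. delta <= 3/1000/13 = 3/13000.
Since 3/13000 < 1, this is tighter than 1; take delta = 3/13000.
So delta = 3/13000 works.

3/13000


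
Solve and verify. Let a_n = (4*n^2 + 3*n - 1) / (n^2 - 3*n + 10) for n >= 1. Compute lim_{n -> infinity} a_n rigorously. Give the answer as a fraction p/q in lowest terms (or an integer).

Divide numerator and denominator by n^2, the highest power:
numerator / n^2 = 4 + 3/n - 1/n^2
denominator / n^2 = 1 - 3/n + 10/n^2
As n -> infinity, all terms of the form c/n^k (k >= 1) tend to 0.
So numerator / n^2 -> 4 and denominator / n^2 -> 1.
Therefore lim a_n = 4.

4


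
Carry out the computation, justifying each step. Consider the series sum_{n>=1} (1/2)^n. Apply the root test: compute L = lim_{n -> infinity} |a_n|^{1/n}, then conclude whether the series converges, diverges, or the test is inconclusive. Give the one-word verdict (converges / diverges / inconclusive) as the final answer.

Let a_n denote the general term. Form |a_n|^(1/n) and simplify:
|a_n|^(1/n) = 1/2
Take the limit as n -> infinity: L = 1/2.
Since L = 1/2 < 1, the root test implies convergence.

converges


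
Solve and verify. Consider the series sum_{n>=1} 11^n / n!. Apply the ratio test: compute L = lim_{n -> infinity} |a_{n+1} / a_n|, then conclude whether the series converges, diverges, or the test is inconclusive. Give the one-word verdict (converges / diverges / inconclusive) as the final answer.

Let a_n denote the general term. Form the ratio a_{n+1}/a_n and simplify:
a_{n+1}/a_n = 11/(n + 1)
Take the limit as n -> infinity: L = 0.
Since L = 0 < 1, the ratio test implies the series converges.

converges


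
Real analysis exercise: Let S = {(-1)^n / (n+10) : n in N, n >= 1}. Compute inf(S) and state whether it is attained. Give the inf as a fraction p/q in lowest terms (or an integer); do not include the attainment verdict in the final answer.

Analysis:
- Values: -1/11, 1/12, -1/13, 1/14, -1/15, ...
- Positive terms (even n): 1/(2+10), 1/(4+10), ... decreasing -> max = 1/12 (n=2).
- Negative terms (odd n): -1/(1+10), -1/(3+10), ... increasing -> min = -1/11 (n=1).
- So sup = 1/12 (attained at n=2); inf = -1/11 (attained at n=1).
Conclusion: inf(S) = -1/11, attained in S.

-1/11


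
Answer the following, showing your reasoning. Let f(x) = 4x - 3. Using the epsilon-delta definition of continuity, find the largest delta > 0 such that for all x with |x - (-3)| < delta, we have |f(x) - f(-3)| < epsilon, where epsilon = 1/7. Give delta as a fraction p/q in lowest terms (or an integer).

We compute f(-3) = 4*(-3) - 3 = -15.
|f(x) - f(-3)| = |4x - 3 - (-15)| = |4(x - (-3))| = 4|x - (-3)|.
We need 4|x - (-3)| < 1/7, i.e. |x - (-3)| < 1/7 / 4 = 1/28.
So any delta <= 1/28 works. Conversely, if delta > 1/28, then x = -3 + 1/28 satisfies |x - (-3)| = 1/28 < delta but |f(x) - f(-3)| = 4 * 1/28 = 1/7, which is not < 1/7; so no larger delta works.
Hence the largest such delta is 1/28.

1/28


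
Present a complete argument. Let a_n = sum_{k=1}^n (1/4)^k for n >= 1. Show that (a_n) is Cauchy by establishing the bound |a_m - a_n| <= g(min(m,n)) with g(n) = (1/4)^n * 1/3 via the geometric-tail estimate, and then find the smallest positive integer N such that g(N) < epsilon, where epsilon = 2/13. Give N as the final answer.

For m > n >= 1: |a_m - a_n| = sum_{k=n+1}^m (1/4)^k < sum_{k=n+1}^infinity (1/4)^k = (1/4)^(n+1) / (1 - 1/4) = (1/4)^n * (1/4) * (4/3) = (1/4)^n * 1/3.
So g(n) = (1/4)^n / 3. Since g(n) -> 0, (a_n) is Cauchy.
Now solve g(N) < 2/13: (1/4)^N / 3 < 2/13 <=> 4^N > 1 / (3 * 2/13) = 13/6.
Check powers of 4: 4^0 = 1 <= 13/6, 4^1 = 4 > 13/6.
So the smallest such N is 1. Check: g(1) = 1/(3 * 4) = 1/12 < 2/13.

1


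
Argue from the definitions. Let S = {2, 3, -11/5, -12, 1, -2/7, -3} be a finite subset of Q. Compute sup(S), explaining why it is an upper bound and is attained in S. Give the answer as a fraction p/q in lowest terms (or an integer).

S is finite, so sup(S) = max(S).
Sorted decreasing:
3, 2, 1, -2/7, -11/5, -3, -12
The extremum is 3.
For every x in S, x <= 3. And 3 is in S, so it is attained.
Therefore sup(S) = 3.

3


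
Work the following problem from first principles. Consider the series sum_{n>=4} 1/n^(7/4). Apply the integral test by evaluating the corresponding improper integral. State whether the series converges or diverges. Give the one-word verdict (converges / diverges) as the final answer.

Let f(x) = x^(-7/4). Then f is positive, continuous, and decreasing on [4, infinity), so the integral test applies.
Compute the improper integral int_{4}^infinity f(x) dx:
  antiderivative F(x) = -4/(3*x^(3/4)).
  As x -> infinity, F(x) -> 0 (since p = 7/4 > 1).
  So int = F(infinity) - F(4) = 0 - (-sqrt(2)/3) = sqrt(2)/3.
  Finite, so by the integral test, the series converges.

converges


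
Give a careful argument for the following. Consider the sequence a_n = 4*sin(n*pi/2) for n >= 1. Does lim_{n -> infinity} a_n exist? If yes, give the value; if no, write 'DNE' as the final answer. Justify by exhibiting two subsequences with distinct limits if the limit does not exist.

Examine the behaviour of a_n along subsequences.
a_{4k+1} = 4*sin(pi/2 + 2k*pi) = 4 -> 4. a_{4k+3} = 4*sin(3pi/2 + 2k*pi) = -4 -> -4.
Since these two subsequential limits are 4 and -4, distinct, the full sequence cannot converge (a convergent sequence has all subsequences tending to the same limit). So lim a_n does not exist.

DNE


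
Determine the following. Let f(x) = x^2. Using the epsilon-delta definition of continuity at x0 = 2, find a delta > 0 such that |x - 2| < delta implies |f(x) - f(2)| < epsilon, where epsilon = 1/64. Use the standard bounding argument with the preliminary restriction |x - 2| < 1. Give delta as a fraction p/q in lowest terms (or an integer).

Factor: |x^2 - (2)^2| = |x - 2| * |x + 2|.
Impose |x - 2| < 1 first. Then |x + 2| = |(x - 2) + 2*(2)| <= |x - 2| + 2*|2| < 1 + 4 = 5.
So |x^2 - (2)^2| < delta * 5.
We need delta * 5 <= 1/64, i.e. delta <= 1/64/5 = 1/320.
Since 1/320 < 1, this is tighter than 1; take delta = 1/320.
So delta = 1/320 works.

1/320


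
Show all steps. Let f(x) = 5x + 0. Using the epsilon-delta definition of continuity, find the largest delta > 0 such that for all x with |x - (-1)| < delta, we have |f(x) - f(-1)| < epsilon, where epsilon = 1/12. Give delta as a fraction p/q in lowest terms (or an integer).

We compute f(-1) = 5*(-1) + 0 = -5.
|f(x) - f(-1)| = |5x + 0 - (-5)| = |5(x - (-1))| = 5|x - (-1)|.
We need 5|x - (-1)| < 1/12, i.e. |x - (-1)| < 1/12 / 5 = 1/60.
So any delta <= 1/60 works. Conversely, if delta > 1/60, then x = -1 + 1/60 satisfies |x - (-1)| = 1/60 < delta but |f(x) - f(-1)| = 5 * 1/60 = 1/12, which is not < 1/12; so no larger delta works.
Hence the largest such delta is 1/60.

1/60


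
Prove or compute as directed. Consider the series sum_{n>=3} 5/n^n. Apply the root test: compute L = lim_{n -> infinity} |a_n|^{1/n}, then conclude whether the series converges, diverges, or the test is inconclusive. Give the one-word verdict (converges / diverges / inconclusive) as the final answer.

Let a_n denote the general term. Form |a_n|^(1/n) and simplify:
|a_n|^(1/n) = 5^(1/n)/n
Take the limit as n -> infinity: L = 0.
Since L = 0 < 1, the root test implies convergence.

converges


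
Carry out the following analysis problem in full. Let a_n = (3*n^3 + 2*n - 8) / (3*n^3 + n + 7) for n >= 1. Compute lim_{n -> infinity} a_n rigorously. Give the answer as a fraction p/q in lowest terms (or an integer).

Divide numerator and denominator by n^3, the highest power:
numerator / n^3 = 3 + 2/n^2 - 8/n^3
denominator / n^3 = 3 + n^(-2) + 7/n^3
As n -> infinity, all terms of the form c/n^k (k >= 1) tend to 0.
So numerator / n^3 -> 3 and denominator / n^3 -> 3.
Therefore lim a_n = 1.

1


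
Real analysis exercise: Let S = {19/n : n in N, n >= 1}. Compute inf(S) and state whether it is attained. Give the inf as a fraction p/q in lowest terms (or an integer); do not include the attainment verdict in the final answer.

Analysis:
- Values: 19, 19/2, 19/3, 19/4, ... strictly decreasing.
- The maximum is 19 (n=1); sup = 19 (attained).
- The set is bounded below by 0; 19/n -> 0 so 0 is the greatest lower bound.
- 0 is not in the set, so inf = 0 is not attained.
Conclusion: inf(S) = 0, not attained in S.

0


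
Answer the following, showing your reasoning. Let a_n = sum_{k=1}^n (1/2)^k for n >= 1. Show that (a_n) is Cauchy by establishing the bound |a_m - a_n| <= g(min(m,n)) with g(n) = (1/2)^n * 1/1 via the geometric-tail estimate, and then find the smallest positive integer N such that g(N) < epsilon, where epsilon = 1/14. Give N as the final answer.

For m > n >= 1: |a_m - a_n| = sum_{k=n+1}^m (1/2)^k < sum_{k=n+1}^infinity (1/2)^k = (1/2)^(n+1) / (1 - 1/2) = (1/2)^n * (1/2) * (2/1) = (1/2)^n * 1/1.
So g(n) = (1/2)^n / 1. Since g(n) -> 0, (a_n) is Cauchy.
Now solve g(N) < 1/14: (1/2)^N / 1 < 1/14 <=> 2^N > 1 / (1 * 1/14) = 14.
Check powers of 2: 2^3 = 8 <= 14, 2^4 = 16 > 14.
So the smallest such N is 4. Check: g(4) = 1/(1 * 16) = 1/16 < 1/14.

4


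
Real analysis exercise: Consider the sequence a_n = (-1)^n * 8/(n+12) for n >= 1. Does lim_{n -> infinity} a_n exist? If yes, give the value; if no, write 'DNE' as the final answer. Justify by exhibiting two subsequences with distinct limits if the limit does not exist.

Examine the behaviour of a_n along subsequences.
Even-n subsequence a_{2k} = 8/(2k+12) -> 0. Odd-n subsequence a_{2k+1} = -8/(2k+13) -> 0. Both tend to 0, which suggests the limit is 0; verify directly.
|a_n - 0| = 8/(n+12) < 8/n for every n >= 1.
Given epsilon > 0, choose a positive integer N > 8/epsilon. Then for all n >= N, |a_n| < 8/n <= 8/N < epsilon.
So by the definition of the limit, lim a_n exists and equals 0.

0


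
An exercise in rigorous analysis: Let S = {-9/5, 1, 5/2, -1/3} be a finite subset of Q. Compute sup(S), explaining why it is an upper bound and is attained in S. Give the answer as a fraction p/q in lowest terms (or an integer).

S is finite, so sup(S) = max(S).
Sorted decreasing:
5/2, 1, -1/3, -9/5
The extremum is 5/2.
For every x in S, x <= 5/2. And 5/2 is in S, so it is attained.
Therefore sup(S) = 5/2.

5/2


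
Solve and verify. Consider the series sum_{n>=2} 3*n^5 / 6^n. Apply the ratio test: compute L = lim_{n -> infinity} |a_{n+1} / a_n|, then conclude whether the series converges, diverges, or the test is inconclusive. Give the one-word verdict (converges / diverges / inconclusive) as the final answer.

Let a_n denote the general term. Form the ratio a_{n+1}/a_n and simplify:
a_{n+1}/a_n = (n + 1)^5/(6*n^5)
Take the limit as n -> infinity: L = 1/6.
Since L = 1/6 < 1, the ratio test implies the series converges.

converges


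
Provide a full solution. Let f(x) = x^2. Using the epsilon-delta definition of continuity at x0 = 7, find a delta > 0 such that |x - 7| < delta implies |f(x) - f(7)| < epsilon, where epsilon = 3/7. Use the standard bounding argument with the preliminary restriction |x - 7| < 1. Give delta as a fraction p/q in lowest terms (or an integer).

Factor: |x^2 - (7)^2| = |x - 7| * |x + 7|.
Impose |x - 7| < 1 first. Then |x + 7| = |(x - 7) + 2*(7)| <= |x - 7| + 2*|7| < 1 + 14 = 15.
So |x^2 - (7)^2| < delta * 15.
We need delta * 15 <= 3/7, i.e. delta <= 3/7/15 = 1/35.
Since 1/35 < 1, this is tighter than 1; take delta = 1/35.
So delta = 1/35 works.

1/35


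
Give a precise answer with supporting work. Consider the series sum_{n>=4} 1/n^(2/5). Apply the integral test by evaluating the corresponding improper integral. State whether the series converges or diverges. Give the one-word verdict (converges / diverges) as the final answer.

Let f(x) = x^(-2/5). Then f is positive, continuous, and decreasing on [4, infinity), so the integral test applies.
Compute the improper integral int_{4}^infinity f(x) dx:
  antiderivative F(x) = 5*x^(3/5)/3.
  As x -> infinity, F(x) -> infinity (since p = 2/5 < 1).
  So the integral diverges. By the integral test, the series diverges.

diverges


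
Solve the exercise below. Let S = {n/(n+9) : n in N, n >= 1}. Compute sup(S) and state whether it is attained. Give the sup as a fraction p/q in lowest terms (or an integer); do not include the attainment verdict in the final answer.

Analysis:
- Values: 1/10, 2/11, 1/4, 4/13, ... strictly increasing.
- Minimum is 1/10 (n=1); inf = 1/10 (attained).
- n/(n+9) = 1 - 9/(n+9) -> 1 from below as n -> infinity, and never equals 1.
- So sup = 1 (not attained).
Conclusion: sup(S) = 1, not attained in S.

1


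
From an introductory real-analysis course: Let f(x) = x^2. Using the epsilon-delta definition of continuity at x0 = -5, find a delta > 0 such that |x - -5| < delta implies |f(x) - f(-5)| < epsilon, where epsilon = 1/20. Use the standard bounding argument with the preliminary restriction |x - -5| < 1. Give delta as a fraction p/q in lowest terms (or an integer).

Factor: |x^2 - (-5)^2| = |x - -5| * |x + -5|.
Impose |x - -5| < 1 first. Then |x + -5| = |(x - -5) + 2*(-5)| <= |x - -5| + 2*|-5| < 1 + 10 = 11.
So |x^2 - (-5)^2| < delta * 11.
We need delta * 11 <= 1/20, i.e. delta <= 1/20/11 = 1/220.
Since 1/220 < 1, this is tighter than 1; take delta = 1/220.
So delta = 1/220 works.

1/220


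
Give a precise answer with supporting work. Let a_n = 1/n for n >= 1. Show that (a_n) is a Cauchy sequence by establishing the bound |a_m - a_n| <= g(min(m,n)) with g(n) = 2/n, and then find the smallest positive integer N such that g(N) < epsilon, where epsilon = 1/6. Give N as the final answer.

For any m, n >= 1, by the triangle inequality:
|a_m - a_n| = |1/m - 1/n| <= 1/m + 1/n <= 2/min(m,n).
So g(n) = 2/n bounds the Cauchy difference. Since g(n) -> 0, (a_n) is Cauchy.
Now solve g(N) < 1/6: 2/N < 1/6 <=> N > 2 / (1/6) = 12.
The smallest integer strictly greater than 12 is N = 13.
Check: g(13) = 2/13 = 2/13 < 1/6; g(12) = 1/6 >= 1/6. So N = 13.

13


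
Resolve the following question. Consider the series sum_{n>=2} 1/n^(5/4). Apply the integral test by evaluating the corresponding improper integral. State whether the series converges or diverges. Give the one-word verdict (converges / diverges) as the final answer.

Let f(x) = x^(-5/4). Then f is positive, continuous, and decreasing on [2, infinity), so the integral test applies.
Compute the improper integral int_{2}^infinity f(x) dx:
  antiderivative F(x) = -4/x^(1/4).
  As x -> infinity, F(x) -> 0 (since p = 5/4 > 1).
  So int = F(infinity) - F(2) = 0 - (-2*2^(3/4)) = 2*2^(3/4).
  Finite, so by the integral test, the series converges.

converges


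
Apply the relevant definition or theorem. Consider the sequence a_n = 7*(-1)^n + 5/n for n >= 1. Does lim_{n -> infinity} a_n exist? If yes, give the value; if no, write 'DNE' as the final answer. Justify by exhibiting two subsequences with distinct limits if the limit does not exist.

Examine the behaviour of a_n along subsequences.
a_{2k} = 7 + 5/(2k) -> 7. a_{2k+1} = -7 + 5/(2k+1) -> -7.
Since these two subsequential limits are 7 and -7, distinct, the full sequence cannot converge (a convergent sequence has all subsequences tending to the same limit). So lim a_n does not exist.

DNE


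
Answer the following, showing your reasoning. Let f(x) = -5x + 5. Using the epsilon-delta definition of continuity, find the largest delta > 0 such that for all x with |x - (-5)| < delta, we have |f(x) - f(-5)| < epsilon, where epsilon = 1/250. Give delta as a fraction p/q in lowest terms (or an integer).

We compute f(-5) = -5*(-5) + 5 = 30.
|f(x) - f(-5)| = |-5x + 5 - (30)| = |-5(x - (-5))| = 5|x - (-5)|.
We need 5|x - (-5)| < 1/250, i.e. |x - (-5)| < 1/250 / 5 = 1/1250.
So any delta <= 1/1250 works. Conversely, if delta > 1/1250, then x = -5 + 1/1250 satisfies |x - (-5)| = 1/1250 < delta but |f(x) - f(-5)| = 5 * 1/1250 = 1/250, which is not < 1/250; so no larger delta works.
Hence the largest such delta is 1/1250.

1/1250


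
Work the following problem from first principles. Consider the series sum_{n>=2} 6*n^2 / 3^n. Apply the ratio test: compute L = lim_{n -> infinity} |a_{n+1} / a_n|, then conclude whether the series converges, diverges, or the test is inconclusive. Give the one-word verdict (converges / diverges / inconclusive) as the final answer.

Let a_n denote the general term. Form the ratio a_{n+1}/a_n and simplify:
a_{n+1}/a_n = (n + 1)^2/(3*n^2)
Take the limit as n -> infinity: L = 1/3.
Since L = 1/3 < 1, the ratio test implies the series converges.

converges


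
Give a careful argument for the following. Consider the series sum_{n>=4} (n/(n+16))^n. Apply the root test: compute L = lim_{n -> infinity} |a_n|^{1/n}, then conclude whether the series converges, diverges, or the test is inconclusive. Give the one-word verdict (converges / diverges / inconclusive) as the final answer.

Let a_n denote the general term. Form |a_n|^(1/n) and simplify:
|a_n|^(1/n) = n/(n + 16)
Take the limit as n -> infinity: L = 1.
Since L = 1, the root test is inconclusive. (In fact a_n = (n/(n+16))^n -> e^(-16) != 0, so the nth-term test shows divergence; but the root test itself gives no conclusion.)

inconclusive


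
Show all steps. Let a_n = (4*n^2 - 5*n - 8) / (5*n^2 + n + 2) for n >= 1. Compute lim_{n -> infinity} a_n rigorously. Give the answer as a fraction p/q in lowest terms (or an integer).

Divide numerator and denominator by n^2, the highest power:
numerator / n^2 = 4 - 5/n - 8/n^2
denominator / n^2 = 5 + 1/n + 2/n^2
As n -> infinity, all terms of the form c/n^k (k >= 1) tend to 0.
So numerator / n^2 -> 4 and denominator / n^2 -> 5.
Therefore lim a_n = 4/5.

4/5


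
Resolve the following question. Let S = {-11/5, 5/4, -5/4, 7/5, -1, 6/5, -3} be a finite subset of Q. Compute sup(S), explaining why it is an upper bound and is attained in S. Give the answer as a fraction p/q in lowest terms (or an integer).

S is finite, so sup(S) = max(S).
Sorted decreasing:
7/5, 5/4, 6/5, -1, -5/4, -11/5, -3
The extremum is 7/5.
For every x in S, x <= 7/5. And 7/5 is in S, so it is attained.
Therefore sup(S) = 7/5.

7/5


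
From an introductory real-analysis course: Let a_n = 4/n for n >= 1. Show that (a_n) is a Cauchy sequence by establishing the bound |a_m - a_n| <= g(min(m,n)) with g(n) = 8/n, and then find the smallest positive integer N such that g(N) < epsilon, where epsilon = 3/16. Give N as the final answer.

For any m, n >= 1, by the triangle inequality:
|a_m - a_n| = |4/m - 4/n| <= 4*1/m + 4*1/n <= 8/min(m,n).
So g(n) = 8/n bounds the Cauchy difference. Since g(n) -> 0, (a_n) is Cauchy.
Now solve g(N) < 3/16: 8/N < 3/16 <=> N > 8 / (3/16) = 128/3.
The smallest integer strictly greater than 128/3 is N = 43.
Check: g(43) = 8/43 = 8/43 < 3/16; g(42) = 4/21 >= 3/16. So N = 43.

43


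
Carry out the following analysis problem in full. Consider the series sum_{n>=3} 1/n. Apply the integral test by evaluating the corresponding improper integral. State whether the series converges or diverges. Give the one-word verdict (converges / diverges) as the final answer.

Let f(x) = 1/x. Then f is positive, continuous, and decreasing on [3, infinity), so the integral test applies.
Compute the improper integral int_{3}^infinity f(x) dx:
  antiderivative F(x) = log(x).
  As x -> infinity, log(x) -> infinity.
  So int = infinity - log(3) = infinity. By the integral test, the series diverges.

diverges


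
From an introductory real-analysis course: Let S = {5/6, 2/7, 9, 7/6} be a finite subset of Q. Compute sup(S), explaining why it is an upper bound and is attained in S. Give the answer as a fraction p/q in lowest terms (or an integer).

S is finite, so sup(S) = max(S).
Sorted decreasing:
9, 7/6, 5/6, 2/7
The extremum is 9.
For every x in S, x <= 9. And 9 is in S, so it is attained.
Therefore sup(S) = 9.

9


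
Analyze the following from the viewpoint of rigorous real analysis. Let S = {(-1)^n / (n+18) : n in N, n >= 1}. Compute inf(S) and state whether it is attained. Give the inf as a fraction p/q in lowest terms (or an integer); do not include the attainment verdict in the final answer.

Analysis:
- Values: -1/19, 1/20, -1/21, 1/22, -1/23, ...
- Positive terms (even n): 1/(2+18), 1/(4+18), ... decreasing -> max = 1/20 (n=2).
- Negative terms (odd n): -1/(1+18), -1/(3+18), ... increasing -> min = -1/19 (n=1).
- So sup = 1/20 (attained at n=2); inf = -1/19 (attained at n=1).
Conclusion: inf(S) = -1/19, attained in S.

-1/19


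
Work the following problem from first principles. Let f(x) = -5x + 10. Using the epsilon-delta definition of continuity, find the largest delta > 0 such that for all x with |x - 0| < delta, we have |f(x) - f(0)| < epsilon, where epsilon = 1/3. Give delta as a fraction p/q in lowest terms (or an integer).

We compute f(0) = -5*(0) + 10 = 10.
|f(x) - f(0)| = |-5x + 10 - (10)| = |-5(x - 0)| = 5|x - 0|.
We need 5|x - 0| < 1/3, i.e. |x - 0| < 1/3 / 5 = 1/15.
So any delta <= 1/15 works. Conversely, if delta > 1/15, then x = 0 + 1/15 satisfies |x - 0| = 1/15 < delta but |f(x) - f(0)| = 5 * 1/15 = 1/3, which is not < 1/3; so no larger delta works.
Hence the largest such delta is 1/15.

1/15


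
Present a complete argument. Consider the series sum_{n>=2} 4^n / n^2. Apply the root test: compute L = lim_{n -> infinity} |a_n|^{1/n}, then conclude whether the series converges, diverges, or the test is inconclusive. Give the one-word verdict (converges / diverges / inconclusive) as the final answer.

Let a_n denote the general term. Form |a_n|^(1/n) and simplify:
|a_n|^(1/n) = 4/n^(2/n)
Take the limit as n -> infinity: L = 4.
Since L = 4 > 1, the root test implies divergence.

diverges


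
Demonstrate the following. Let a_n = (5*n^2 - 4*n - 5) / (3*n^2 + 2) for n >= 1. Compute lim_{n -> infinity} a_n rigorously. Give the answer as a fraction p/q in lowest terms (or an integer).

Divide numerator and denominator by n^2, the highest power:
numerator / n^2 = 5 - 4/n - 5/n^2
denominator / n^2 = 3 + 2/n^2
As n -> infinity, all terms of the form c/n^k (k >= 1) tend to 0.
So numerator / n^2 -> 5 and denominator / n^2 -> 3.
Therefore lim a_n = 5/3.

5/3


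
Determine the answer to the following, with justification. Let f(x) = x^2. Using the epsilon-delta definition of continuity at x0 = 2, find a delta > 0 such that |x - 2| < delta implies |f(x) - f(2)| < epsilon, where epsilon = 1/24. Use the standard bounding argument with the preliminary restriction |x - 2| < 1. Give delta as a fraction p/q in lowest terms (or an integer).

Factor: |x^2 - (2)^2| = |x - 2| * |x + 2|.
Impose |x - 2| < 1 first. Then |x + 2| = |(x - 2) + 2*(2)| <= |x - 2| + 2*|2| < 1 + 4 = 5.
So |x^2 - (2)^2| < delta * 5.
We need delta * 5 <= 1/24, i.e. delta <= 1/24/5 = 1/120.
Since 1/120 < 1, this is tighter than 1; take delta = 1/120.
So delta = 1/120 works.

1/120


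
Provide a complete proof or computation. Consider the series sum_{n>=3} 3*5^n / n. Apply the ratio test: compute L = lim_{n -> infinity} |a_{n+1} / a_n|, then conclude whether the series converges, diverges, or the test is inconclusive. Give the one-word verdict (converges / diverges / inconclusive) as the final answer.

Let a_n denote the general term. Form the ratio a_{n+1}/a_n and simplify:
a_{n+1}/a_n = 5*n/(n + 1)
Take the limit as n -> infinity: L = 5.
Since L = 5 > 1 (or L = infinity), the ratio test implies the series diverges.

diverges


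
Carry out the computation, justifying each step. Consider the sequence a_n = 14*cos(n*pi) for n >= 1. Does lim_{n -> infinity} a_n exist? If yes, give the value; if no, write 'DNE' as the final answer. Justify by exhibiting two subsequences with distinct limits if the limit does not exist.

Examine the behaviour of a_n along subsequences.
cos(n*pi) = (-1)^n, so a_n = 14*(-1)^n. a_{2k} = 14 -> 14. a_{2k+1} = -14 -> -14.
Since these two subsequential limits are 14 and -14, distinct, the full sequence cannot converge (a convergent sequence has all subsequences tending to the same limit). So lim a_n does not exist.

DNE


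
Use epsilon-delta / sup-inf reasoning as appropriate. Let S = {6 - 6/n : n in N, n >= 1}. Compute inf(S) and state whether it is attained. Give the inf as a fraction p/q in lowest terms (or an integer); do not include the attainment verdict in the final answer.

Analysis:
- Values: 0, 3, 4, 9/2, ... strictly increasing.
- Minimum is 0 (n=1); inf = 0 (attained).
- 6 - 6/n -> 6 from below; sup = 6, not attained.
Conclusion: inf(S) = 0, attained in S.

0


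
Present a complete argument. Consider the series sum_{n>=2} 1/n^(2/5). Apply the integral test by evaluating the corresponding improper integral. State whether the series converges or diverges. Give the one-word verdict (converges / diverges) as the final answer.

Let f(x) = x^(-2/5). Then f is positive, continuous, and decreasing on [2, infinity), so the integral test applies.
Compute the improper integral int_{2}^infinity f(x) dx:
  antiderivative F(x) = 5*x^(3/5)/3.
  As x -> infinity, F(x) -> infinity (since p = 2/5 < 1).
  So the integral diverges. By the integral test, the series diverges.

diverges


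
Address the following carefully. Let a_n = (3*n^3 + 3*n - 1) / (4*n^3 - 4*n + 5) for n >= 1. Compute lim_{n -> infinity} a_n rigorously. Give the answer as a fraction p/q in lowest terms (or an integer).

Divide numerator and denominator by n^3, the highest power:
numerator / n^3 = 3 + 3/n^2 - 1/n^3
denominator / n^3 = 4 - 4/n^2 + 5/n^3
As n -> infinity, all terms of the form c/n^k (k >= 1) tend to 0.
So numerator / n^3 -> 3 and denominator / n^3 -> 4.
Therefore lim a_n = 3/4.

3/4


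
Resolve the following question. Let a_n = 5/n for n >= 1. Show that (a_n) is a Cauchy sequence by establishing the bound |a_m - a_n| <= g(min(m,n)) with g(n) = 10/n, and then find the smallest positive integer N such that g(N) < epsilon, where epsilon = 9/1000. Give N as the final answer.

For any m, n >= 1, by the triangle inequality:
|a_m - a_n| = |5/m - 5/n| <= 5*1/m + 5*1/n <= 10/min(m,n).
So g(n) = 10/n bounds the Cauchy difference. Since g(n) -> 0, (a_n) is Cauchy.
Now solve g(N) < 9/1000: 10/N < 9/1000 <=> N > 10 / (9/1000) = 10000/9.
The smallest integer strictly greater than 10000/9 is N = 1112.
Check: g(1112) = 10/1112 = 5/556 < 9/1000; g(1111) = 10/1111 >= 9/1000. So N = 1112.

1112


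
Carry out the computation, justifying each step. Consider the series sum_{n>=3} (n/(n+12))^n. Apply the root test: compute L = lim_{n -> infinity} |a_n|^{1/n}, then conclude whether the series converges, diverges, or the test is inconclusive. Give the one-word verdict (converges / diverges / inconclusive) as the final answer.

Let a_n denote the general term. Form |a_n|^(1/n) and simplify:
|a_n|^(1/n) = n/(n + 12)
Take the limit as n -> infinity: L = 1.
Since L = 1, the root test is inconclusive. (In fact a_n = (n/(n+12))^n -> e^(-12) != 0, so the nth-term test shows divergence; but the root test itself gives no conclusion.)

inconclusive


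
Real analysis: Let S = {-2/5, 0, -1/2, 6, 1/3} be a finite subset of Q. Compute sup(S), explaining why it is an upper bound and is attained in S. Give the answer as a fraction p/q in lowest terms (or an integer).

S is finite, so sup(S) = max(S).
Sorted decreasing:
6, 1/3, 0, -2/5, -1/2
The extremum is 6.
For every x in S, x <= 6. And 6 is in S, so it is attained.
Therefore sup(S) = 6.

6


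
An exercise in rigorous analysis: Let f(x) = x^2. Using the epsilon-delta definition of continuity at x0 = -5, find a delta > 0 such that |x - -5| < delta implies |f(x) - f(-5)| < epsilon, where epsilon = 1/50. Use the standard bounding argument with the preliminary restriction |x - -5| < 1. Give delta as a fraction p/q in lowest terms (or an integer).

Factor: |x^2 - (-5)^2| = |x - -5| * |x + -5|.
Impose |x - -5| < 1 first. Then |x + -5| = |(x - -5) + 2*(-5)| <= |x - -5| + 2*|-5| < 1 + 10 = 11.
So |x^2 - (-5)^2| < delta * 11.
We need delta * 11 <= 1/50, i.e. delta <= 1/50/11 = 1/550.
Since 1/550 < 1, this is tighter than 1; take delta = 1/550.
So delta = 1/550 works.

1/550


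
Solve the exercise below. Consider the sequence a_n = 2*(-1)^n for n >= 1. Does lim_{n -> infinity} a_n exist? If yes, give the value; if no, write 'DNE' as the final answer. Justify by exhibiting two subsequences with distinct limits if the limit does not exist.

Examine the behaviour of a_n along subsequences.
Even-n subsequence a_{2k} = 2 -> 2. Odd-n subsequence a_{2k+1} = -2 -> -2.
Since these two subsequential limits are 2 and -2, distinct, the full sequence cannot converge (a convergent sequence has all subsequences tending to the same limit). So lim a_n does not exist.

DNE


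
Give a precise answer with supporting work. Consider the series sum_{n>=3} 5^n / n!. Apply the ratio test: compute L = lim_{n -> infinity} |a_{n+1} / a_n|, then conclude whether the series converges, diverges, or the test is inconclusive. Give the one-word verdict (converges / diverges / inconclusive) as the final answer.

Let a_n denote the general term. Form the ratio a_{n+1}/a_n and simplify:
a_{n+1}/a_n = 5/(n + 1)
Take the limit as n -> infinity: L = 0.
Since L = 0 < 1, the ratio test implies the series converges.

converges


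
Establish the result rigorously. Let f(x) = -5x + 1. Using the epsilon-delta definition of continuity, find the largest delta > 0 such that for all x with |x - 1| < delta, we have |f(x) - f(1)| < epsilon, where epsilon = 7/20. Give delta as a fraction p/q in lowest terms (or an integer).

We compute f(1) = -5*(1) + 1 = -4.
|f(x) - f(1)| = |-5x + 1 - (-4)| = |-5(x - 1)| = 5|x - 1|.
We need 5|x - 1| < 7/20, i.e. |x - 1| < 7/20 / 5 = 7/100.
So any delta <= 7/100 works. Conversely, if delta > 7/100, then x = 1 + 7/100 satisfies |x - 1| = 7/100 < delta but |f(x) - f(1)| = 5 * 7/100 = 7/20, which is not < 7/20; so no larger delta works.
Hence the largest such delta is 7/100.

7/100


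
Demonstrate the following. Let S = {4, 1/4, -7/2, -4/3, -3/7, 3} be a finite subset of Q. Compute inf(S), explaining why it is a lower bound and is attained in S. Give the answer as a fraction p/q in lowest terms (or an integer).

S is finite, so inf(S) = min(S).
Sorted increasing:
-7/2, -4/3, -3/7, 1/4, 3, 4
The extremum is -7/2.
For every x in S, x >= -7/2. And -7/2 is in S, so it is attained.
Therefore inf(S) = -7/2.

-7/2


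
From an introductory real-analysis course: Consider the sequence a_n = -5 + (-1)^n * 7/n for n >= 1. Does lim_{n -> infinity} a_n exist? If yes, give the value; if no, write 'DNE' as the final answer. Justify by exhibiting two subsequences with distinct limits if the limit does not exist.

Examine the behaviour of a_n along subsequences.
Even-n subsequence a_{2k} = -5 + 7/(2k) -> -5. Odd-n subsequence a_{2k+1} = -5 - 7/(2k+1) -> -5. Both tend to -5, which suggests the limit is -5; verify directly.
|a_n - (-5)| = |(-1)^n * 7/n| = 7/n for every n >= 1.
Given epsilon > 0, choose a positive integer N > 7/epsilon. Then for all n >= N, |a_n - (-5)| = 7/n <= 7/N < epsilon.
So by the definition of the limit, lim a_n exists and equals -5.

-5


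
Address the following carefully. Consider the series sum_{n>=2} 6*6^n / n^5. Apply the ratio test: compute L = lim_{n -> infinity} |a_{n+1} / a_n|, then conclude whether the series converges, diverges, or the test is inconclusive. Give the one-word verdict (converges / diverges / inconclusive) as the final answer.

Let a_n denote the general term. Form the ratio a_{n+1}/a_n and simplify:
a_{n+1}/a_n = 6*n^5/(n + 1)^5
Take the limit as n -> infinity: L = 6.
Since L = 6 > 1 (or L = infinity), the ratio test implies the series diverges.

diverges


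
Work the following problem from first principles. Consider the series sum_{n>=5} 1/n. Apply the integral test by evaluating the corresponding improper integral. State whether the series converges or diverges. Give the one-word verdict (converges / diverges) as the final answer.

Let f(x) = 1/x. Then f is positive, continuous, and decreasing on [5, infinity), so the integral test applies.
Compute the improper integral int_{5}^infinity f(x) dx:
  antiderivative F(x) = log(x).
  As x -> infinity, log(x) -> infinity.
  So int = infinity - log(5) = infinity. By the integral test, the series diverges.

diverges


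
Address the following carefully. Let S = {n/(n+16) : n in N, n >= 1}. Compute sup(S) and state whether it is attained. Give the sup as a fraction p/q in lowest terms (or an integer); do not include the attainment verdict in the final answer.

Analysis:
- Values: 1/17, 1/9, 3/19, 1/5, ... strictly increasing.
- Minimum is 1/17 (n=1); inf = 1/17 (attained).
- n/(n+16) = 1 - 16/(n+16) -> 1 from below as n -> infinity, and never equals 1.
- So sup = 1 (not attained).
Conclusion: sup(S) = 1, not attained in S.

1


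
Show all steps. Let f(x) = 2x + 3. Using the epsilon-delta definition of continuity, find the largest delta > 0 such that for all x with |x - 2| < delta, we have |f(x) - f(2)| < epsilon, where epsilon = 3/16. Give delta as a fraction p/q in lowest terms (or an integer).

We compute f(2) = 2*(2) + 3 = 7.
|f(x) - f(2)| = |2x + 3 - (7)| = |2(x - 2)| = 2|x - 2|.
We need 2|x - 2| < 3/16, i.e. |x - 2| < 3/16 / 2 = 3/32.
So any delta <= 3/32 works. Conversely, if delta > 3/32, then x = 2 + 3/32 satisfies |x - 2| = 3/32 < delta but |f(x) - f(2)| = 2 * 3/32 = 3/16, which is not < 3/16; so no larger delta works.
Hence the largest such delta is 3/32.

3/32


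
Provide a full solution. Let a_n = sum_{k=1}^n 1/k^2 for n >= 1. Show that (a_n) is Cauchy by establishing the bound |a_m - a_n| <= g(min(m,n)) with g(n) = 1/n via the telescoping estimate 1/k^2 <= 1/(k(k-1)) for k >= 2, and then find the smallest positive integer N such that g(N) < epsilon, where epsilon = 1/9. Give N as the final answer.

For m > n >= 1: |a_m - a_n| = sum_{k=n+1}^m 1/k^2.
Use 1/k^2 <= 1/(k(k-1)) = 1/(k-1) - 1/k for k >= 2:
sum_{k=n+1}^m 1/k^2 <= sum_{k=n+1}^m (1/(k-1) - 1/k) = 1/n - 1/m <= 1/n.
By symmetry the same bound holds with n,m swapped, so |a_m - a_n| <= 1/min(m,n) = g(min(m,n)). Since g(n) -> 0, (a_n) is Cauchy.
Now solve g(N) < 1/9: 1/N < 1/9 <=> N > 1/(1/9) = 9.
The smallest integer strictly greater than 9 is N = 10.
Check: g(10) = 1/10 < 1/9; g(9) = 1/9 >= 1/9. So N = 10.

10


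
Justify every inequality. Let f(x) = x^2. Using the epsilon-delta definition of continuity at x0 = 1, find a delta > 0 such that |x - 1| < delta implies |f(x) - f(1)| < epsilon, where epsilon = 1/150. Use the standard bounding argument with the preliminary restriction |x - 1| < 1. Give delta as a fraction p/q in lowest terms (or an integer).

Factor: |x^2 - (1)^2| = |x - 1| * |x + 1|.
Impose |x - 1| < 1 first. Then |x + 1| = |(x - 1) + 2*(1)| <= |x - 1| + 2*|1| < 1 + 2 = 3.
So |x^2 - (1)^2| < delta * 3.
We need delta * 3 <= 1/150, i.e. delta <= 1/150/3 = 1/450.
Since 1/450 < 1, this is tighter than 1; take delta = 1/450.
So delta = 1/450 works.

1/450


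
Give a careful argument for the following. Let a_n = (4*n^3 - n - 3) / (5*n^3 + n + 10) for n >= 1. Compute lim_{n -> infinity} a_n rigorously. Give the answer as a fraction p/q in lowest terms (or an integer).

Divide numerator and denominator by n^3, the highest power:
numerator / n^3 = 4 - 1/n^2 - 3/n^3
denominator / n^3 = 5 + n^(-2) + 10/n^3
As n -> infinity, all terms of the form c/n^k (k >= 1) tend to 0.
So numerator / n^3 -> 4 and denominator / n^3 -> 5.
Therefore lim a_n = 4/5.

4/5


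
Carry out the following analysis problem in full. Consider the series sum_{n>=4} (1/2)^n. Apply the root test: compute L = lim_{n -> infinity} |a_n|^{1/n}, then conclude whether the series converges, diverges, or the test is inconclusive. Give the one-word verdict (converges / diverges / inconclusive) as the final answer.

Let a_n denote the general term. Form |a_n|^(1/n) and simplify:
|a_n|^(1/n) = 1/2
Take the limit as n -> infinity: L = 1/2.
Since L = 1/2 < 1, the root test implies convergence.

converges


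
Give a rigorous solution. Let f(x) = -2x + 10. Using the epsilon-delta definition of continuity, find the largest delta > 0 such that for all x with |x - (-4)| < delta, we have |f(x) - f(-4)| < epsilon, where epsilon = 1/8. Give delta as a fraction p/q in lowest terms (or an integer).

We compute f(-4) = -2*(-4) + 10 = 18.
|f(x) - f(-4)| = |-2x + 10 - (18)| = |-2(x - (-4))| = 2|x - (-4)|.
We need 2|x - (-4)| < 1/8, i.e. |x - (-4)| < 1/8 / 2 = 1/16.
So any delta <= 1/16 works. Conversely, if delta > 1/16, then x = -4 + 1/16 satisfies |x - (-4)| = 1/16 < delta but |f(x) - f(-4)| = 2 * 1/16 = 1/8, which is not < 1/8; so no larger delta works.
Hence the largest such delta is 1/16.

1/16


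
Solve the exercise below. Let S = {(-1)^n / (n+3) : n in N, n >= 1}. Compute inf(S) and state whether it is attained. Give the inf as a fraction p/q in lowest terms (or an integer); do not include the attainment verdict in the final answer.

Analysis:
- Values: -1/4, 1/5, -1/6, 1/7, -1/8, ...
- Positive terms (even n): 1/(2+3), 1/(4+3), ... decreasing -> max = 1/5 (n=2).
- Negative terms (odd n): -1/(1+3), -1/(3+3), ... increasing -> min = -1/4 (n=1).
- So sup = 1/5 (attained at n=2); inf = -1/4 (attained at n=1).
Conclusion: inf(S) = -1/4, attained in S.

-1/4


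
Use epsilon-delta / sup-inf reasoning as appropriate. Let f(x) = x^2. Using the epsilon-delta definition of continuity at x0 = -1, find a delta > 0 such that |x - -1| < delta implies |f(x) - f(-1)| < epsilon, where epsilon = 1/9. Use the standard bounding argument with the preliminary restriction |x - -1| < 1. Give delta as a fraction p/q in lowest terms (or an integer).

Factor: |x^2 - (-1)^2| = |x - -1| * |x + -1|.
Impose |x - -1| < 1 first. Then |x + -1| = |(x - -1) + 2*(-1)| <= |x - -1| + 2*|-1| < 1 + 2 = 3.
So |x^2 - (-1)^2| < delta * 3.
We need delta * 3 <= 1/9, i.e. delta <= 1/9/3 = 1/27.
Since 1/27 < 1, this is tighter than 1; take delta = 1/27.
So delta = 1/27 works.

1/27
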